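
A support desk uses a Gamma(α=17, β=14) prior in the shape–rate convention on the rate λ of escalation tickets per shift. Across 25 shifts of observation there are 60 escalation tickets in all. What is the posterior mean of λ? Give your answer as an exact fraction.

Total count 60 over total exposure 25 shifts.
Posterior: α' = 17 + 60 = 77, β' = 14 + 25 = 39.
Posterior mean = α'/β' = 77/39.

77/39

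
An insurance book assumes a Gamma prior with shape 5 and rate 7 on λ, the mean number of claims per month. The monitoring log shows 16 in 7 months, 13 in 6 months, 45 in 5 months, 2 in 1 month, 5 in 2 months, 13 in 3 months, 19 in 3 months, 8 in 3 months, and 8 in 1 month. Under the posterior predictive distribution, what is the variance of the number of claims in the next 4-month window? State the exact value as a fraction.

Total count: 16 + 13 + 45 + 2 + 5 + 13 + 19 + 8 + 8 = 129.
Total exposure: 7 + 6 + 5 + 1 + 2 + 3 + 3 + 3 + 1 = 31 months.
By Gamma–Poisson conjugacy, the posterior is Gamma(α + Σx, β + Σt) = Gamma(5 + 129, 7 + 31) = Gamma(134, 38).
The posterior predictive for a window of length T is Negative Binomial with variance T·α'·(β'+T)/β'² = 4·134·42/1444 = 5628/361.

5628/361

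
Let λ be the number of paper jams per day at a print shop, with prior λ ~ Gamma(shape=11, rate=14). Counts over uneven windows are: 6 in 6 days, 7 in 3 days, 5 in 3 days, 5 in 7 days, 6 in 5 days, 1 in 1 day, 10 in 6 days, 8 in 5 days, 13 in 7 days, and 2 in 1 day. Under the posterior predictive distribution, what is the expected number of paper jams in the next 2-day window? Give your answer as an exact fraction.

74/29

Total count: 6 + 7 + 5 + 5 + 6 + 1 + 10 + 8 + 13 + 2 = 63.
Total exposure: 6 + 3 + 3 + 7 + 5 + 1 + 6 + 5 + 7 + 1 = 44 days.
The Gamma prior is conjugate for the Poisson rate, so λ | data ~ Gamma(11+63, 14+44) = Gamma(74, 58).
Predictive mean over a 2-day window = T·E[λ|data] = 2·74/58 = 74/29.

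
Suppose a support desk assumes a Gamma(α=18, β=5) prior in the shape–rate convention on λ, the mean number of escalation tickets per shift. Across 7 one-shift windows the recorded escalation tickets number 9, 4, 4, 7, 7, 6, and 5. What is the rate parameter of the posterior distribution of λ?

12

Total count: 9 + 4 + 4 + 7 + 7 + 6 + 5 = 42.
Total exposure: 7 shifts.
By Gamma–Poisson conjugacy, the posterior is Gamma(α + Σx, β + Σt) = Gamma(18 + 42, 5 + 7) = Gamma(60, 12).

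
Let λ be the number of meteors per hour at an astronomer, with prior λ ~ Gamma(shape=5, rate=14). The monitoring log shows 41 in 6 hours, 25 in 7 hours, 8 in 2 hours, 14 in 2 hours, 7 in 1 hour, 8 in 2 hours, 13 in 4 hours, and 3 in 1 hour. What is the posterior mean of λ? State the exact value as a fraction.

Total count: 41 + 25 + 8 + 14 + 7 + 8 + 13 + 3 = 119.
Total exposure: 6 + 7 + 2 + 2 + 1 + 2 + 4 + 1 = 25 hours.
The Gamma prior is conjugate for the Poisson rate, so λ | data ~ Gamma(5+119, 14+25) = Gamma(124, 39).
Posterior mean = α'/β' = 124/39.

124/39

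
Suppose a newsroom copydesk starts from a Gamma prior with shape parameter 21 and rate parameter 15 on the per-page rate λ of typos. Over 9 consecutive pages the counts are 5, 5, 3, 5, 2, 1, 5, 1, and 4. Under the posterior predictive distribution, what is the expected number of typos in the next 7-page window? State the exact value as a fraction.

Total count: 5 + 5 + 3 + 5 + 2 + 1 + 5 + 1 + 4 = 31.
Total exposure: 9 pages.
The Gamma prior is conjugate for the Poisson rate, so λ | data ~ Gamma(21+31, 15+9) = Gamma(52, 24).
Predictive mean over a 7-page window = T·E[λ|data] = 7·52/24 = 91/6.

91/6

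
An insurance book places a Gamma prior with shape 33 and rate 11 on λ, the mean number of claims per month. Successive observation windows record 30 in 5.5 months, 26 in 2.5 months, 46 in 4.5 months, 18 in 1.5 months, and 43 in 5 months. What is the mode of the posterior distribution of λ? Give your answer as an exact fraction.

13/2

Total count: 30 + 26 + 46 + 18 + 43 = 163.
Total exposure: 5.5 + 2.5 + 4.5 + 1.5 + 5 = 19 months.
Posterior: α' = 33 + 163 = 196, β' = 11 + 19 = 30.
Posterior mode = (α'−1)/β' = 195/30 = 13/2.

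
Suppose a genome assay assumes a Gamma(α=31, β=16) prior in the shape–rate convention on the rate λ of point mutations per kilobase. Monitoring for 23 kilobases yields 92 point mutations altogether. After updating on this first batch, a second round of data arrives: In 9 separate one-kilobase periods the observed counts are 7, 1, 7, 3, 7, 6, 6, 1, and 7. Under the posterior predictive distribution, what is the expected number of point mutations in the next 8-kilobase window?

Total count 92 over total exposure 23 kilobases.
After the first batch: Gamma(31 + 92, 16 + 23) = Gamma(123, 39).
Total count: 7 + 1 + 7 + 3 + 7 + 6 + 6 + 1 + 7 = 45.
Total exposure: 9 kilobases.
After the second batch: Gamma(123 + 45, 39 + 9) = Gamma(168, 48).
Predictive mean over an 8-kilobase window = T·E[λ|data] = 8·168/48 = 28.

28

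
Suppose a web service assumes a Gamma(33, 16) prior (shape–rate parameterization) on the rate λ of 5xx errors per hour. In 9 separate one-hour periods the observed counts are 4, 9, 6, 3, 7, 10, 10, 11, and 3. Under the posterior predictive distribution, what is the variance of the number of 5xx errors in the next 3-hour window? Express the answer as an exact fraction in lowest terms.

Total count: 4 + 9 + 6 + 3 + 7 + 10 + 10 + 11 + 3 = 63.
Total exposure: 9 hours.
By Gamma–Poisson conjugacy, the posterior is Gamma(α + Σx, β + Σt) = Gamma(33 + 63, 16 + 9) = Gamma(96, 25).
The posterior predictive for a window of length T is Negative Binomial with variance T·α'·(β'+T)/β'² = 3·96·28/625 = 8064/625.

8064/625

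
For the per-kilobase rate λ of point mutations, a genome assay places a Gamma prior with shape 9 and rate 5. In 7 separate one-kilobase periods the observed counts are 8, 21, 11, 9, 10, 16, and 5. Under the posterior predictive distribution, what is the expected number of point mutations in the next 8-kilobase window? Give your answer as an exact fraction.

Total count: 8 + 21 + 11 + 9 + 10 + 16 + 5 = 80.
Total exposure: 7 kilobases.
By Gamma–Poisson conjugacy, the posterior is Gamma(α + Σx, β + Σt) = Gamma(9 + 80, 5 + 7) = Gamma(89, 12).
Predictive mean over an 8-kilobase window = T·E[λ|data] = 8·89/12 = 178/3.

178/3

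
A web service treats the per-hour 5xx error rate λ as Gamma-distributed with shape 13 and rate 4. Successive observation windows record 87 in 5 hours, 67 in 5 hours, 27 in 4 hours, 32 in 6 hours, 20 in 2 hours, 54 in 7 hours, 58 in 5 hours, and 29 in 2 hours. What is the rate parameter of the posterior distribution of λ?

Total count: 87 + 67 + 27 + 32 + 20 + 54 + 58 + 29 = 374.
Total exposure: 5 + 5 + 4 + 6 + 2 + 7 + 5 + 2 = 36 hours.
By Gamma–Poisson conjugacy, the posterior is Gamma(α + Σx, β + Σt) = Gamma(13 + 374, 4 + 36) = Gamma(387, 40).

40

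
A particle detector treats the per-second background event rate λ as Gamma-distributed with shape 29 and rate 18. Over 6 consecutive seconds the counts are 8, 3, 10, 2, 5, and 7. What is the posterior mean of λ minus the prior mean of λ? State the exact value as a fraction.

Total count: 8 + 3 + 10 + 2 + 5 + 7 = 35.
Total exposure: 6 seconds.
Conjugate update: add total count to the shape and total exposure to the rate, giving Gamma(64, 24).
Posterior mean = 64/24 = 8/3; prior mean = 29/18 = 29/18. Difference = 8/3 − 29/18 = 19/18.

19/18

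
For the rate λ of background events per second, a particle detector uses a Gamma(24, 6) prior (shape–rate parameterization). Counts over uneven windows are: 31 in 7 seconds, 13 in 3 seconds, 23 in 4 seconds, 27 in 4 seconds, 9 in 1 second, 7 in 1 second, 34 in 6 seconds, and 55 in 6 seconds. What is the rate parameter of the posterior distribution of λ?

Total count: 31 + 13 + 23 + 27 + 9 + 7 + 34 + 55 = 199.
Total exposure: 7 + 3 + 4 + 4 + 1 + 1 + 6 + 6 = 32 seconds.
The Gamma prior is conjugate for the Poisson rate, so λ | data ~ Gamma(24+199, 6+32) = Gamma(223, 38).

38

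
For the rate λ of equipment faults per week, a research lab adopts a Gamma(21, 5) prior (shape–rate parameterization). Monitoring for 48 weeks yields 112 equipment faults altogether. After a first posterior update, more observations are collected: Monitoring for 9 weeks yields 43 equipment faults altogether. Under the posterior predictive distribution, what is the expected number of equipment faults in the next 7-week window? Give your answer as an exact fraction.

616/31

Total count 112 over total exposure 48 weeks.
After the first batch: Gamma(21 + 112, 5 + 48) = Gamma(133, 53).
Total count 43 over total exposure 9 weeks.
After the second batch: Gamma(133 + 43, 53 + 9) = Gamma(176, 62).
Predictive mean over a 7-week window = T·E[λ|data] = 7·176/62 = 616/31.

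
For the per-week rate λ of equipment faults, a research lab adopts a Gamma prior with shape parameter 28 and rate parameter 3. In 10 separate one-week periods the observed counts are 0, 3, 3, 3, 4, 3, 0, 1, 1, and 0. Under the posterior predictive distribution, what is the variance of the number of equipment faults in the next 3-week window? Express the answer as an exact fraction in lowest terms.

Total count: 0 + 3 + 3 + 3 + 4 + 3 + 0 + 1 + 1 + 0 = 18.
Total exposure: 10 weeks.
Conjugate update: add total count to the shape and total exposure to the rate, giving Gamma(46, 13).
The posterior predictive for a window of length T is Negative Binomial with variance T·α'·(β'+T)/β'² = 3·46·16/169 = 2208/169.

2208/169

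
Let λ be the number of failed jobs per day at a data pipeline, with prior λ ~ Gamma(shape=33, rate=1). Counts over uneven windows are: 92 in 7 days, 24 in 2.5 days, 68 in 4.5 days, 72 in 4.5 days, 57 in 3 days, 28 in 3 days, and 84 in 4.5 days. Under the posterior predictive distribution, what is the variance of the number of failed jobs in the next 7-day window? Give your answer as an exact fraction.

59311/450

Total count: 92 + 24 + 68 + 72 + 57 + 28 + 84 = 425.
Total exposure: 7 + 2.5 + 4.5 + 4.5 + 3 + 3 + 4.5 = 29 days.
Gamma(α, β) with Poisson data over total exposure Σt gives posterior Gamma(α+Σx, β+Σt) = Gamma(458, 30).
The posterior predictive for a window of length T is Negative Binomial with variance T·α'·(β'+T)/β'² = 7·458·37/900 = 59311/450.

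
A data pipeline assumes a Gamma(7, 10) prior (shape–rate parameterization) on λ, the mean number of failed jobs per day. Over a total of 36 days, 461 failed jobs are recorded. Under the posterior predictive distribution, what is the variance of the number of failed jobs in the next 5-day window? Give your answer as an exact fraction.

29835/529

Total count 461 over total exposure 36 days.
Gamma(α, β) with Poisson data over total exposure Σt gives posterior Gamma(α+Σx, β+Σt) = Gamma(468, 46).
The posterior predictive for a window of length T is Negative Binomial with variance T·α'·(β'+T)/β'² = 5·468·51/2116 = 29835/529.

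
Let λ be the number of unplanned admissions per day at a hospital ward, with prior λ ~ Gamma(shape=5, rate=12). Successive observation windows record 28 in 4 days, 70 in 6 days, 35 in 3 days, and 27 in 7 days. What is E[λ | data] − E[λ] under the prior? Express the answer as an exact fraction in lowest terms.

Total count: 28 + 70 + 35 + 27 = 160.
Total exposure: 4 + 6 + 3 + 7 = 20 days.
The Gamma prior is conjugate for the Poisson rate, so λ | data ~ Gamma(5+160, 12+20) = Gamma(165, 32).
Posterior mean = 165/32 = 165/32; prior mean = 5/12 = 5/12. Difference = 165/32 − 5/12 = 455/96.

455/96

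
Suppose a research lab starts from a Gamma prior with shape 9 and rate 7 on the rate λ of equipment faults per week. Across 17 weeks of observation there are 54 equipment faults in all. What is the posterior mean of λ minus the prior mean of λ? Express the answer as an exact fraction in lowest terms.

75/56

Total count 54 over total exposure 17 weeks.
By Gamma–Poisson conjugacy, the posterior is Gamma(α + Σx, β + Σt) = Gamma(9 + 54, 7 + 17) = Gamma(63, 24).
Posterior mean = 63/24 = 21/8; prior mean = 9/7 = 9/7. Difference = 21/8 − 9/7 = 75/56.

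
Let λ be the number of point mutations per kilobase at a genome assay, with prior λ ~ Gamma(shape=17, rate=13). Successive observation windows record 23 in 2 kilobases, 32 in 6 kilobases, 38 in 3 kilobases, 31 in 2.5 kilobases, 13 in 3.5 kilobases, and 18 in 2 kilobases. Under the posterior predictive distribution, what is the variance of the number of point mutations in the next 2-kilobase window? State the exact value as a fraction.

Total count: 23 + 32 + 38 + 31 + 13 + 18 = 155.
Total exposure: 2 + 6 + 3 + 2.5 + 3.5 + 2 = 19 kilobases.
The Gamma prior is conjugate for the Poisson rate, so λ | data ~ Gamma(17+155, 13+19) = Gamma(172, 32).
The posterior predictive for a window of length T is Negative Binomial with variance T·α'·(β'+T)/β'² = 2·172·34/1024 = 731/64.

731/64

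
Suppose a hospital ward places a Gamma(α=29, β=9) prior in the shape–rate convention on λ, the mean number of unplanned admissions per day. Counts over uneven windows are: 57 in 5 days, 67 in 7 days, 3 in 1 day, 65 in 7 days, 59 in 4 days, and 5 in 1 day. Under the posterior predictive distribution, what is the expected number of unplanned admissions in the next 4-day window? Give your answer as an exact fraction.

570/17

Total count: 57 + 67 + 3 + 65 + 59 + 5 = 256.
Total exposure: 5 + 7 + 1 + 7 + 4 + 1 = 25 days.
Posterior: α' = 29 + 256 = 285, β' = 9 + 25 = 34.
Predictive mean over a 4-day window = T·E[λ|data] = 4·285/34 = 570/17.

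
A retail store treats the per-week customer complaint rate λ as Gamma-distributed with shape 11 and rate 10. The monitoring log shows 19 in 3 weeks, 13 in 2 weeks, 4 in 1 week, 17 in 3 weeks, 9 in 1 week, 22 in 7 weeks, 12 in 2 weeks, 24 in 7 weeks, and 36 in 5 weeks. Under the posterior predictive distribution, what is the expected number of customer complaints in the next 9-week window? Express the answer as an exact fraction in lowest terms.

Total count: 19 + 13 + 4 + 17 + 9 + 22 + 12 + 24 + 36 = 156.
Total exposure: 3 + 2 + 1 + 3 + 1 + 7 + 2 + 7 + 5 = 31 weeks.
Posterior: α' = 11 + 156 = 167, β' = 10 + 31 = 41.
Predictive mean over a 9-week window = T·E[λ|data] = 9·167/41 = 1503/41.

1503/41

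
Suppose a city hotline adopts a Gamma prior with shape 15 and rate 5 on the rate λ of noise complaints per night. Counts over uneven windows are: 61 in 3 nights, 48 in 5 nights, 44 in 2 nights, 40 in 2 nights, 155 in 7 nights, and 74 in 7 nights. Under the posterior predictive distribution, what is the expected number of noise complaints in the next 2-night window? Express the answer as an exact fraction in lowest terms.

874/31

Total count: 61 + 48 + 44 + 40 + 155 + 74 = 422.
Total exposure: 3 + 5 + 2 + 2 + 7 + 7 = 26 nights.
Conjugate update: add total count to the shape and total exposure to the rate, giving Gamma(437, 31).
Predictive mean over a 2-night window = T·E[λ|data] = 2·437/31 = 874/31.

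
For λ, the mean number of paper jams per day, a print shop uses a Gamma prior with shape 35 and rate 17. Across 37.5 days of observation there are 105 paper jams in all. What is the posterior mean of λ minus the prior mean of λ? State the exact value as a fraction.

Total count 105 over total exposure 37.5 days.
Conjugate update: add total count to the shape and total exposure to the rate, giving Gamma(140, 109/2).
Posterior mean = 140/(109/2) = 280/109; prior mean = 35/17 = 35/17. Difference = 280/109 − 35/17 = 945/1853.

945/1853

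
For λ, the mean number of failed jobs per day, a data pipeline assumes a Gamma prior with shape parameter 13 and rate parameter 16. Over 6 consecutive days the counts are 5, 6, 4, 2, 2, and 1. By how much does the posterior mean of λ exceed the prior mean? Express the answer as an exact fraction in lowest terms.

11/16

Total count: 5 + 6 + 4 + 2 + 2 + 1 = 20.
Total exposure: 6 days.
Conjugate update: add total count to the shape and total exposure to the rate, giving Gamma(33, 22).
Posterior mean = 33/22 = 3/2; prior mean = 13/16 = 13/16. Difference = 3/2 − 13/16 = 11/16.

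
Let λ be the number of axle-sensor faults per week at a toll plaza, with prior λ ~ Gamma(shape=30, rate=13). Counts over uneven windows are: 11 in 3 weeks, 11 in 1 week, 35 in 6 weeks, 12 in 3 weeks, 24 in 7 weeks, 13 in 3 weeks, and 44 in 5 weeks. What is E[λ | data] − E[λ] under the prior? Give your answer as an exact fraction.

1110/533

Total count: 11 + 11 + 35 + 12 + 24 + 13 + 44 = 150.
Total exposure: 3 + 1 + 6 + 3 + 7 + 3 + 5 = 28 weeks.
Posterior: α' = 30 + 150 = 180, β' = 13 + 28 = 41.
Posterior mean = 180/41 = 180/41; prior mean = 30/13 = 30/13. Difference = 180/41 − 30/13 = 1110/533.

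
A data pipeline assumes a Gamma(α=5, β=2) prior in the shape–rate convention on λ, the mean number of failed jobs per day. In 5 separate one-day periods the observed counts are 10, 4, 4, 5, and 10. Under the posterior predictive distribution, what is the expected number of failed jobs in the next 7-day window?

Total count: 10 + 4 + 4 + 5 + 10 = 33.
Total exposure: 5 days.
Conjugate update: add total count to the shape and total exposure to the rate, giving Gamma(38, 7).
Predictive mean over a 7-day window = T·E[λ|data] = 7·38/7 = 38.

38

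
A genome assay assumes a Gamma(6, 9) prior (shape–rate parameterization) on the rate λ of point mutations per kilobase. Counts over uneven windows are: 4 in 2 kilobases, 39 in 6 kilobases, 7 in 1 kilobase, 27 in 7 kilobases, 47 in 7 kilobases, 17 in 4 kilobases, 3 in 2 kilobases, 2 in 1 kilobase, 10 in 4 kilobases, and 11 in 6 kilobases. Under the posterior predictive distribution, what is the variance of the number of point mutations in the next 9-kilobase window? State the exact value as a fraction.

90306/2401

Total count: 4 + 39 + 7 + 27 + 47 + 17 + 3 + 2 + 10 + 11 = 167.
Total exposure: 2 + 6 + 1 + 7 + 7 + 4 + 2 + 1 + 4 + 6 = 40 kilobases.
By Gamma–Poisson conjugacy, the posterior is Gamma(α + Σx, β + Σt) = Gamma(6 + 167, 9 + 40) = Gamma(173, 49).
The posterior predictive for a window of length T is Negative Binomial with variance T·α'·(β'+T)/β'² = 9·173·58/2401 = 90306/2401.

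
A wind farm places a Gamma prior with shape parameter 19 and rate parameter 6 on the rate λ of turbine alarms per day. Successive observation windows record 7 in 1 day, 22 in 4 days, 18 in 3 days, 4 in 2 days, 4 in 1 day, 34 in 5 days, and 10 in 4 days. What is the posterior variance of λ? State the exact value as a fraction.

59/338

Total count: 7 + 22 + 18 + 4 + 4 + 34 + 10 = 99.
Total exposure: 1 + 4 + 3 + 2 + 1 + 5 + 4 = 20 days.
Gamma(α, β) with Poisson data over total exposure Σt gives posterior Gamma(α+Σx, β+Σt) = Gamma(118, 26).
Posterior variance = α'/β'² = 118/676 = 59/338.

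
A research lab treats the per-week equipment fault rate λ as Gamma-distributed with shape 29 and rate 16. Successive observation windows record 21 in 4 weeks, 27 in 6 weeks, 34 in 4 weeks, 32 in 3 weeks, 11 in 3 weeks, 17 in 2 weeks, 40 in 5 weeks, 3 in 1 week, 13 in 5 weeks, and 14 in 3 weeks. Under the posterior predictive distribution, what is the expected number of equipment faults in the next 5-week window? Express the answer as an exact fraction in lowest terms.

Total count: 21 + 27 + 34 + 32 + 11 + 17 + 40 + 3 + 13 + 14 = 212.
Total exposure: 4 + 6 + 4 + 3 + 3 + 2 + 5 + 1 + 5 + 3 = 36 weeks.
By Gamma–Poisson conjugacy, the posterior is Gamma(α + Σx, β + Σt) = Gamma(29 + 212, 16 + 36) = Gamma(241, 52).
Predictive mean over a 5-week window = T·E[λ|data] = 5·241/52 = 1205/52.

1205/52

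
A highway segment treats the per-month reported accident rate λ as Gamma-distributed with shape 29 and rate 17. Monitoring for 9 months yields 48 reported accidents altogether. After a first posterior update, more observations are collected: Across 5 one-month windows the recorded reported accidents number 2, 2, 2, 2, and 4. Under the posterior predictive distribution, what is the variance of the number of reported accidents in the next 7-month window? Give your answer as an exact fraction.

23674/961

Total count 48 over total exposure 9 months.
After the first batch: Gamma(29 + 48, 17 + 9) = Gamma(77, 26).
Total count: 2 + 2 + 2 + 2 + 4 = 12.
Total exposure: 5 months.
After the second batch: Gamma(77 + 12, 26 + 5) = Gamma(89, 31).
The posterior predictive for a window of length T is Negative Binomial with variance T·α'·(β'+T)/β'² = 7·89·38/961 = 23674/961.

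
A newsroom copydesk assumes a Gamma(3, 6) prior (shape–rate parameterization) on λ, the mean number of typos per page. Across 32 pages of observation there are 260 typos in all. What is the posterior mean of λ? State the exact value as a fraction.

Total count 260 over total exposure 32 pages.
The Gamma prior is conjugate for the Poisson rate, so λ | data ~ Gamma(3+260, 6+32) = Gamma(263, 38).
Posterior mean = α'/β' = 263/38.

263/38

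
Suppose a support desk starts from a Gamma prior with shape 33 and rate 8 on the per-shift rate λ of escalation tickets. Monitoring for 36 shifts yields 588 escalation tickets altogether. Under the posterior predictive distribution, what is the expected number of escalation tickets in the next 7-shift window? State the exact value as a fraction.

4347/44

Total count 588 over total exposure 36 shifts.
By Gamma–Poisson conjugacy, the posterior is Gamma(α + Σx, β + Σt) = Gamma(33 + 588, 8 + 36) = Gamma(621, 44).
Predictive mean over a 7-shift window = T·E[λ|data] = 7·621/44 = 4347/44.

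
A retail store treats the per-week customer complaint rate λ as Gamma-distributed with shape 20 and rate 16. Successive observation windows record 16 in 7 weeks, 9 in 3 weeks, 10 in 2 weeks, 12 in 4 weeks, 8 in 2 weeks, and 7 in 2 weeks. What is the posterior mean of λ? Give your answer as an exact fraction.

Total count: 16 + 9 + 10 + 12 + 8 + 7 = 62.
Total exposure: 7 + 3 + 2 + 4 + 2 + 2 = 20 weeks.
The Gamma prior is conjugate for the Poisson rate, so λ | data ~ Gamma(20+62, 16+20) = Gamma(82, 36).
Posterior mean = α'/β' = 82/36 = 41/18.

41/18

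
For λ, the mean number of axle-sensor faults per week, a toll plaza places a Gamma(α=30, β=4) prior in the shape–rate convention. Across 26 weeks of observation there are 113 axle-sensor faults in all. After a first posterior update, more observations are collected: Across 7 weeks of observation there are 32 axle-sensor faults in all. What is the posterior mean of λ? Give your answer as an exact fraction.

175/37

Total count 113 over total exposure 26 weeks.
After the first batch: Gamma(30 + 113, 4 + 26) = Gamma(143, 30).
Total count 32 over total exposure 7 weeks.
After the second batch: Gamma(143 + 32, 30 + 7) = Gamma(175, 37).
Posterior mean = α'/β' = 175/37.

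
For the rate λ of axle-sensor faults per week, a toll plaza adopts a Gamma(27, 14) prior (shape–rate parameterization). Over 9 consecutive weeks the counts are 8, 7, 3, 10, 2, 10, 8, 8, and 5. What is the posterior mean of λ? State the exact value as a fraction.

88/23

Total count: 8 + 7 + 3 + 10 + 2 + 10 + 8 + 8 + 5 = 61.
Total exposure: 9 weeks.
The Gamma prior is conjugate for the Poisson rate, so λ | data ~ Gamma(27+61, 14+9) = Gamma(88, 23).
Posterior mean = α'/β' = 88/23.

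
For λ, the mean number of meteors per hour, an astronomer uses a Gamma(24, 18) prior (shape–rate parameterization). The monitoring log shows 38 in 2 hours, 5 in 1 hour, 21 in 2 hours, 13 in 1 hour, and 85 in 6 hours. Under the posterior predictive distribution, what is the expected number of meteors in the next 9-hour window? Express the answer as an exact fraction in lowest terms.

Total count: 38 + 5 + 21 + 13 + 85 = 162.
Total exposure: 2 + 1 + 2 + 1 + 6 = 12 hours.
Posterior: α' = 24 + 162 = 186, β' = 18 + 12 = 30.
Predictive mean over a 9-hour window = T·E[λ|data] = 9·186/30 = 279/5.

279/5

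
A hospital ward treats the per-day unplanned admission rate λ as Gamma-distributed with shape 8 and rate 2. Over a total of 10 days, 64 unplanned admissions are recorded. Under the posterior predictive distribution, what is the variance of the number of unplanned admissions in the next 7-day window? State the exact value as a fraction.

133/2

Total count 64 over total exposure 10 days.
Posterior: α' = 8 + 64 = 72, β' = 2 + 10 = 12.
The posterior predictive for a window of length T is Negative Binomial with variance T·α'·(β'+T)/β'² = 7·72·19/144 = 133/2.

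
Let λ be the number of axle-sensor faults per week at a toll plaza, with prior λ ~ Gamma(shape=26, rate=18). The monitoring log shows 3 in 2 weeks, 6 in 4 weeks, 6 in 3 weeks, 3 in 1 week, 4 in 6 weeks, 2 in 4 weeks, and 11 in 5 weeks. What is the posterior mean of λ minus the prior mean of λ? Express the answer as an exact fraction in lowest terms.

-10/387

Total count: 3 + 6 + 6 + 3 + 4 + 2 + 11 = 35.
Total exposure: 2 + 4 + 3 + 1 + 6 + 4 + 5 = 25 weeks.
By Gamma–Poisson conjugacy, the posterior is Gamma(α + Σx, β + Σt) = Gamma(26 + 35, 18 + 25) = Gamma(61, 43).
Posterior mean = 61/43 = 61/43; prior mean = 26/18 = 13/9. Difference = 61/43 − 13/9 = -10/387.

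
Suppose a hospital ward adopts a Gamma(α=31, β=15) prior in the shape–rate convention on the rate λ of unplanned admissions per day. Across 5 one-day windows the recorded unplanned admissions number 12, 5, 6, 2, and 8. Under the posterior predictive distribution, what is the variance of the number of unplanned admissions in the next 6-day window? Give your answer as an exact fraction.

Total count: 12 + 5 + 6 + 2 + 8 = 33.
Total exposure: 5 days.
The Gamma prior is conjugate for the Poisson rate, so λ | data ~ Gamma(31+33, 15+5) = Gamma(64, 20).
The posterior predictive for a window of length T is Negative Binomial with variance T·α'·(β'+T)/β'² = 6·64·26/400 = 624/25.

624/25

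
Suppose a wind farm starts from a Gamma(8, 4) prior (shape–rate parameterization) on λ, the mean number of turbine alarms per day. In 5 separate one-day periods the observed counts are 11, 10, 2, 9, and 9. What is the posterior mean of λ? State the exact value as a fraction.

49/9

Total count: 11 + 10 + 2 + 9 + 9 = 41.
Total exposure: 5 days.
By Gamma–Poisson conjugacy, the posterior is Gamma(α + Σx, β + Σt) = Gamma(8 + 41, 4 + 5) = Gamma(49, 9).
Posterior mean = α'/β' = 49/9.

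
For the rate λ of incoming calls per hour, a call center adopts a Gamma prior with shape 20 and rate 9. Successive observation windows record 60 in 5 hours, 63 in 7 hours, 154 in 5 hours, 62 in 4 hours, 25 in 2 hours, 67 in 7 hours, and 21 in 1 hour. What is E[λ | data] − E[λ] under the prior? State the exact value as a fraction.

431/45

Total count: 60 + 63 + 154 + 62 + 25 + 67 + 21 = 452.
Total exposure: 5 + 7 + 5 + 4 + 2 + 7 + 1 = 31 hours.
Conjugate update: add total count to the shape and total exposure to the rate, giving Gamma(472, 40).
Posterior mean = 472/40 = 59/5; prior mean = 20/9 = 20/9. Difference = 59/5 − 20/9 = 431/45.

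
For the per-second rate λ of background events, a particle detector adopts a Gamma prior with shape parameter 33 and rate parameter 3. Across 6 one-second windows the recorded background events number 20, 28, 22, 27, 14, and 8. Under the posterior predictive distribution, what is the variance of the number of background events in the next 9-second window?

Total count: 20 + 28 + 22 + 27 + 14 + 8 = 119.
Total exposure: 6 seconds.
Conjugate update: add total count to the shape and total exposure to the rate, giving Gamma(152, 9).
The posterior predictive for a window of length T is Negative Binomial with variance T·α'·(β'+T)/β'² = 9·152·18/81 = 304.

304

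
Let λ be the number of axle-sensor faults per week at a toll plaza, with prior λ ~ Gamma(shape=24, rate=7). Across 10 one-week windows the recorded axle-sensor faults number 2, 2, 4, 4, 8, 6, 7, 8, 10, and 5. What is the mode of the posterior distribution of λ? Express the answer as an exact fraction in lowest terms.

79/17

Total count: 2 + 2 + 4 + 4 + 8 + 6 + 7 + 8 + 10 + 5 = 56.
Total exposure: 10 weeks.
Conjugate update: add total count to the shape and total exposure to the rate, giving Gamma(80, 17).
Posterior mode = (α'−1)/β' = 79/17.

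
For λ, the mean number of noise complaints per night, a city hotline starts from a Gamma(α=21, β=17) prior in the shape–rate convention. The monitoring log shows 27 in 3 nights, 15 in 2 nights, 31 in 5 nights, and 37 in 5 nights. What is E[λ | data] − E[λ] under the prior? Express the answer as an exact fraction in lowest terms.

Total count: 27 + 15 + 31 + 37 = 110.
Total exposure: 3 + 2 + 5 + 5 = 15 nights.
Gamma(α, β) with Poisson data over total exposure Σt gives posterior Gamma(α+Σx, β+Σt) = Gamma(131, 32).
Posterior mean = 131/32 = 131/32; prior mean = 21/17 = 21/17. Difference = 131/32 − 21/17 = 1555/544.

1555/544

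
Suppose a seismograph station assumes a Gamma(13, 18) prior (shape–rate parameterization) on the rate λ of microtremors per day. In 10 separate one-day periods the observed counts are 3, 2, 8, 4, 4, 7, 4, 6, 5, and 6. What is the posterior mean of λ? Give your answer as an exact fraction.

31/14

Total count: 3 + 2 + 8 + 4 + 4 + 7 + 4 + 6 + 5 + 6 = 49.
Total exposure: 10 days.
Posterior: α' = 13 + 49 = 62, β' = 18 + 10 = 28.
Posterior mean = α'/β' = 62/28 = 31/14.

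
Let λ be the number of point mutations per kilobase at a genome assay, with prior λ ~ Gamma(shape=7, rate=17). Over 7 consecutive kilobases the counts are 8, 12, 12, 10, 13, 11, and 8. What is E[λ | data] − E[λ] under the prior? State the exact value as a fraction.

403/136

Total count: 8 + 12 + 12 + 10 + 13 + 11 + 8 = 74.
Total exposure: 7 kilobases.
By Gamma–Poisson conjugacy, the posterior is Gamma(α + Σx, β + Σt) = Gamma(7 + 74, 17 + 7) = Gamma(81, 24).
Posterior mean = 81/24 = 27/8; prior mean = 7/17 = 7/17. Difference = 27/8 − 7/17 = 403/136.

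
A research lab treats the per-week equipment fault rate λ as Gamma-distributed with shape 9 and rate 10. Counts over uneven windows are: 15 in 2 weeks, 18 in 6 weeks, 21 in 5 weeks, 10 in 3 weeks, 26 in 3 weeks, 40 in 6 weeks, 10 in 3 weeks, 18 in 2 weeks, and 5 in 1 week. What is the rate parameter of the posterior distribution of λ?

Total count: 15 + 18 + 21 + 10 + 26 + 40 + 10 + 18 + 5 = 163.
Total exposure: 2 + 6 + 5 + 3 + 3 + 6 + 3 + 2 + 1 = 31 weeks.
Conjugate update: add total count to the shape and total exposure to the rate, giving Gamma(172, 41).

41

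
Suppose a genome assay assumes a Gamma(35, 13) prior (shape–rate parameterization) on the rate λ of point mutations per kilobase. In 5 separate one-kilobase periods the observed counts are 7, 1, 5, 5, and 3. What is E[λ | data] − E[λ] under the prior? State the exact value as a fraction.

49/117

Total count: 7 + 1 + 5 + 5 + 3 = 21.
Total exposure: 5 kilobases.
Conjugate update: add total count to the shape and total exposure to the rate, giving Gamma(56, 18).
Posterior mean = 56/18 = 28/9; prior mean = 35/13 = 35/13. Difference = 28/9 − 35/13 = 49/117.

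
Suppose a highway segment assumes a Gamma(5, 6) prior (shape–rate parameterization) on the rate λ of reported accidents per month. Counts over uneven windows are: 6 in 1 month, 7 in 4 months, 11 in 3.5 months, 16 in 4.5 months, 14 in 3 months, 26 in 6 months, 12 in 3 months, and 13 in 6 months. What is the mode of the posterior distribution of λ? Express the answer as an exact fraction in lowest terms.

109/37

Total count: 6 + 7 + 11 + 16 + 14 + 26 + 12 + 13 = 105.
Total exposure: 1 + 4 + 3.5 + 4.5 + 3 + 6 + 3 + 6 = 31 months.
Gamma(α, β) with Poisson data over total exposure Σt gives posterior Gamma(α+Σx, β+Σt) = Gamma(110, 37).
Posterior mode = (α'−1)/β' = 109/37.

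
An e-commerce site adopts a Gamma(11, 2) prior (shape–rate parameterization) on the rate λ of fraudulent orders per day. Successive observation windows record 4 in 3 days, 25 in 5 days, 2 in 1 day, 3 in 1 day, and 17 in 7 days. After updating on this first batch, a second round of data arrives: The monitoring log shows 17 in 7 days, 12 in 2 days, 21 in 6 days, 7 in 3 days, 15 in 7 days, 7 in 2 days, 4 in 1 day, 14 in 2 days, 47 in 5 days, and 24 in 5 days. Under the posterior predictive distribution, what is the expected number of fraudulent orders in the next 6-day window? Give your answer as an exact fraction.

Total count: 4 + 25 + 2 + 3 + 17 = 51.
Total exposure: 3 + 5 + 1 + 1 + 7 = 17 days.
After the first batch: Gamma(11 + 51, 2 + 17) = Gamma(62, 19).
Total count: 17 + 12 + 21 + 7 + 15 + 7 + 4 + 14 + 47 + 24 = 168.
Total exposure: 7 + 2 + 6 + 3 + 7 + 2 + 1 + 2 + 5 + 5 = 40 days.
After the second batch: Gamma(62 + 168, 19 + 40) = Gamma(230, 59).
Predictive mean over a 6-day window = T·E[λ|data] = 6·230/59 = 1380/59.

1380/59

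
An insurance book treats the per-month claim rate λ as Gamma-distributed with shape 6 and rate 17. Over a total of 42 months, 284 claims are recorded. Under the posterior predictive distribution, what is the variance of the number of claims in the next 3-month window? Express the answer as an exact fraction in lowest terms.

Total count 284 over total exposure 42 months.
Gamma(α, β) with Poisson data over total exposure Σt gives posterior Gamma(α+Σx, β+Σt) = Gamma(290, 59).
The posterior predictive for a window of length T is Negative Binomial with variance T·α'·(β'+T)/β'² = 3·290·62/3481 = 53940/3481.

53940/3481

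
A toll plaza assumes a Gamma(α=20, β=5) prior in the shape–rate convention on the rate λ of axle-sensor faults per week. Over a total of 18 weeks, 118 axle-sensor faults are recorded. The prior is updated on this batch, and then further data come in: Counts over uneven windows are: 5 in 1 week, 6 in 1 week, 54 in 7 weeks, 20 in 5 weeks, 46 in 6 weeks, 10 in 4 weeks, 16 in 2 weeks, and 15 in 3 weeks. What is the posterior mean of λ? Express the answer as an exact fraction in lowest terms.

155/26

Total count 118 over total exposure 18 weeks.
After the first batch: Gamma(20 + 118, 5 + 18) = Gamma(138, 23).
Total count: 5 + 6 + 54 + 20 + 46 + 10 + 16 + 15 = 172.
Total exposure: 1 + 1 + 7 + 5 + 6 + 4 + 2 + 3 = 29 weeks.
After the second batch: Gamma(138 + 172, 23 + 29) = Gamma(310, 52).
Posterior mean = α'/β' = 310/52 = 155/26.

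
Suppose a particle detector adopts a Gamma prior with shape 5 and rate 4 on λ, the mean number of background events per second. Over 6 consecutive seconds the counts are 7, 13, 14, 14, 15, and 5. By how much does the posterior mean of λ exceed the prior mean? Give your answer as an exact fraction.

Total count: 7 + 13 + 14 + 14 + 15 + 5 = 68.
Total exposure: 6 seconds.
By Gamma–Poisson conjugacy, the posterior is Gamma(α + Σx, β + Σt) = Gamma(5 + 68, 4 + 6) = Gamma(73, 10).
Posterior mean = 73/10 = 73/10; prior mean = 5/4 = 5/4. Difference = 73/10 − 5/4 = 121/20.

121/20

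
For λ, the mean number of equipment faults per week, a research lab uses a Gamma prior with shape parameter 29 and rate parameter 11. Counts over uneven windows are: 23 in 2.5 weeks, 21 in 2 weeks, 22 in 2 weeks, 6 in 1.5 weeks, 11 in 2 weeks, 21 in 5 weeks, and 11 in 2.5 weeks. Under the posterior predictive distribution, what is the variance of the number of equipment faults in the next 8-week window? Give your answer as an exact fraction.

18688/361

Total count: 23 + 21 + 22 + 6 + 11 + 21 + 11 = 115.
Total exposure: 2.5 + 2 + 2 + 1.5 + 2 + 5 + 2.5 = 17.5 weeks.
Posterior: α' = 29 + 115 = 144, β' = 11 + 17.5 = 57/2.
The posterior predictive for a window of length T is Negative Binomial with variance T·α'·(β'+T)/β'² = 8·144·(73/2)/(3249/4) = 18688/361.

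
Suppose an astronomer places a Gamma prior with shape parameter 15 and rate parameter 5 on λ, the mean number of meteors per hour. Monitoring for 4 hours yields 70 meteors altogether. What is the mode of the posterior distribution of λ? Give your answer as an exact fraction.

28/3

Total count 70 over total exposure 4 hours.
Conjugate update: add total count to the shape and total exposure to the rate, giving Gamma(85, 9).
Posterior mode = (α'−1)/β' = 84/9 = 28/3.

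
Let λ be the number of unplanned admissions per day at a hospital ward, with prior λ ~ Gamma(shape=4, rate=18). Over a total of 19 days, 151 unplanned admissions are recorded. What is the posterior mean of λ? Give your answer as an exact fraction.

Total count 151 over total exposure 19 days.
The Gamma prior is conjugate for the Poisson rate, so λ | data ~ Gamma(4+151, 18+19) = Gamma(155, 37).
Posterior mean = α'/β' = 155/37.

155/37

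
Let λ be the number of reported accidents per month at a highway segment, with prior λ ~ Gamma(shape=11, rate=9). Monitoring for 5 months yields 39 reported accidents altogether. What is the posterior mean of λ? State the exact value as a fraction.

25/7

Total count 39 over total exposure 5 months.
By Gamma–Poisson conjugacy, the posterior is Gamma(α + Σx, β + Σt) = Gamma(11 + 39, 9 + 5) = Gamma(50, 14).
Posterior mean = α'/β' = 50/14 = 25/7.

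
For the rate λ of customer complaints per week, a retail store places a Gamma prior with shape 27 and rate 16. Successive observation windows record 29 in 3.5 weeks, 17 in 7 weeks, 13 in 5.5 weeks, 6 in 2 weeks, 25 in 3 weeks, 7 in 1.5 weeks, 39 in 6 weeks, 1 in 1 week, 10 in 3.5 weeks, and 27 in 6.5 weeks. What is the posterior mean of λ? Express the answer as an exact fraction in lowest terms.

Total count: 29 + 17 + 13 + 6 + 25 + 7 + 39 + 1 + 10 + 27 = 174.
Total exposure: 3.5 + 7 + 5.5 + 2 + 3 + 1.5 + 6 + 1 + 3.5 + 6.5 = 39.5 weeks.
By Gamma–Poisson conjugacy, the posterior is Gamma(α + Σx, β + Σt) = Gamma(27 + 174, 16 + 39.5) = Gamma(201, 111/2).
Posterior mean = α'/β' = 201/(111/2) = 134/37.

134/37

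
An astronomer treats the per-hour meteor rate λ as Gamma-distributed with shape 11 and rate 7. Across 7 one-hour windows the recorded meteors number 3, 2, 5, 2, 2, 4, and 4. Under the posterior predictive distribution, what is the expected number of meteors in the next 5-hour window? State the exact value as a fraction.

Total count: 3 + 2 + 5 + 2 + 2 + 4 + 4 = 22.
Total exposure: 7 hours.
Gamma(α, β) with Poisson data over total exposure Σt gives posterior Gamma(α+Σx, β+Σt) = Gamma(33, 14).
Predictive mean over a 5-hour window = T·E[λ|data] = 5·33/14 = 165/14.

165/14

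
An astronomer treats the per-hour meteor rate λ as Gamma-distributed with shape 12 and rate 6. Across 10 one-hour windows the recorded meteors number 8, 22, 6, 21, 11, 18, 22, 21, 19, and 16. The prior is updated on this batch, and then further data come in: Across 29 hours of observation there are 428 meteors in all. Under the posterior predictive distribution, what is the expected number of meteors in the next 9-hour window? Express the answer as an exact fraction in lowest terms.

Total count: 8 + 22 + 6 + 21 + 11 + 18 + 22 + 21 + 19 + 16 = 164.
Total exposure: 10 hours.
After the first batch: Gamma(12 + 164, 6 + 10) = Gamma(176, 16).
Total count 428 over total exposure 29 hours.
After the second batch: Gamma(176 + 428, 16 + 29) = Gamma(604, 45).
Predictive mean over a 9-hour window = T·E[λ|data] = 9·604/45 = 604/5.

604/5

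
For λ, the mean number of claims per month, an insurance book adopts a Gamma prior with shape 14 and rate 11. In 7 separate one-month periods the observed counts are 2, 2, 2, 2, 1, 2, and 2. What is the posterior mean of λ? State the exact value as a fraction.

3/2

Total count: 2 + 2 + 2 + 2 + 1 + 2 + 2 = 13.
Total exposure: 7 months.
The Gamma prior is conjugate for the Poisson rate, so λ | data ~ Gamma(14+13, 11+7) = Gamma(27, 18).
Posterior mean = α'/β' = 27/18 = 3/2.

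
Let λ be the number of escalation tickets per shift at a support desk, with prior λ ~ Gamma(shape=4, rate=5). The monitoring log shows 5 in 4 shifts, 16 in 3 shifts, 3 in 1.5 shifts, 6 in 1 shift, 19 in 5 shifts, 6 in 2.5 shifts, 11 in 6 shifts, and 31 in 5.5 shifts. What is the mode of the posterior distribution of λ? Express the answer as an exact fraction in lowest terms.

200/67

Total count: 5 + 16 + 3 + 6 + 19 + 6 + 11 + 31 = 97.
Total exposure: 4 + 3 + 1.5 + 1 + 5 + 2.5 + 6 + 5.5 = 28.5 shifts.
Posterior: α' = 4 + 97 = 101, β' = 5 + 28.5 = 67/2.
Posterior mode = (α'−1)/β' = 100/(67/2) = 200/67.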